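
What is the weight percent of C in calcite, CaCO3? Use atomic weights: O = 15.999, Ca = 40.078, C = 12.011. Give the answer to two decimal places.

M(CaCO3) = 100.086 g/mol.
C contributes 1 × 12.011 = 12.011 g per mole.
12.011/100.086 = 0.1200 → 12.00%.

12.00 weight percent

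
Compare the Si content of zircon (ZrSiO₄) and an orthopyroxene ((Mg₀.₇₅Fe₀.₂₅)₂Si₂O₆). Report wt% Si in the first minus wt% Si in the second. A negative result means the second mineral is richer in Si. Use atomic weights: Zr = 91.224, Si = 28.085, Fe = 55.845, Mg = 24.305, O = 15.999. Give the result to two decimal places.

Si in ZrSiO₄: molar mass 183.305 g/mol; 1×28.085 = 28.085 g → 15.32 wt%.
Si in (Mg₀.₇₅Fe₀.₂₅)₂Si₂O₆: molar mass 216.544 g/mol; 2×28.085 = 56.170 g → 25.94 wt%.
Difference = 15.32 − 25.94 = -10.62 percentage points.

-10.62 percentage points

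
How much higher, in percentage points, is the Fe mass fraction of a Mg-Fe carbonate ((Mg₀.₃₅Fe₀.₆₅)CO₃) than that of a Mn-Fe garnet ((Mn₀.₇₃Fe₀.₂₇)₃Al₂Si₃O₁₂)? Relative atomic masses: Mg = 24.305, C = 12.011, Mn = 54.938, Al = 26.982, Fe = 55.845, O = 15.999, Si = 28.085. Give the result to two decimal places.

M((Mg₀.₃₅Fe₀.₆₅)CO₃) = 104.814 g/mol, so wt% Fe = 36.299/104.814 × 100 = 34.63%.
M((Mn₀.₇₃Fe₀.₂₇)₃Al₂Si₃O₁₂) = 495.756 g/mol, so wt% Fe = 45.234/495.756 × 100 = 9.12%.
34.63 − 9.12 = 25.51 pp.

25.51 percentage points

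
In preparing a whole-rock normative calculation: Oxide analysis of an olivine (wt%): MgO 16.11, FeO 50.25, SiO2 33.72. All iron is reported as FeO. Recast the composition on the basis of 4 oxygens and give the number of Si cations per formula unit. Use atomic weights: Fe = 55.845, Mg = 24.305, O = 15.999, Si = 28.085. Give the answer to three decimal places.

MgO (M=40.304): mol = 0.39971; Mg = 0.39971, O = 0.39971.
FeO (M=71.844): mol = 0.69943; Fe = 0.69943, O = 0.69943.
SiO2 (M=60.083): mol = 0.56122; Si = 0.56122, O = 1.12244.
ΣO = 2.22158; factor = 4/ΣO = 1.80052.
Si apfu = 0.56122 × 1.80052 = 1.010.

1.010 Si apfu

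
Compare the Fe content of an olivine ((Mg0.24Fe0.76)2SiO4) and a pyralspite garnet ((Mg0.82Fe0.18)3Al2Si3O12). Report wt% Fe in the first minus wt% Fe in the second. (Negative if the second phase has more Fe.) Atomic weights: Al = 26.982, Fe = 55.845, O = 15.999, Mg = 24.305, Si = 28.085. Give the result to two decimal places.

37.82 percentage points

Fe in (Mg0.24Fe0.76)2SiO4: molar mass 188.632 g/mol; 1.52×55.845 = 84.884 g → 45.00 wt%.
Fe in (Mg0.82Fe0.18)3Al2Si3O12: molar mass 420.154 g/mol; 0.54×55.845 = 30.156 g → 7.18 wt%.
Difference = 45.00 − 7.18 = 37.82 percentage points.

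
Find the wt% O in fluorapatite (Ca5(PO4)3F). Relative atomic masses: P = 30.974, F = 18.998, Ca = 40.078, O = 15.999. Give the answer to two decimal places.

Molar mass of Ca5(PO4)3F: 5×40.078 + 3×30.974 + 12×15.999 + 1×18.998 = 504.298 g/mol.
Mass of O per formula unit: 12 × 15.999 = 191.988 g.
Weight fraction O = 191.988 / 504.298 = 0.3807.

38.07 mass %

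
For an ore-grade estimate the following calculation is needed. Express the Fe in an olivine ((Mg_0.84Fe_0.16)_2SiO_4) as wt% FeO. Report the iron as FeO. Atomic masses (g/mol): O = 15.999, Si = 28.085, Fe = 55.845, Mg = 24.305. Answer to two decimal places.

15.25 wt%

Molar mass of (Mg_0.84Fe_0.16)_2SiO_4 = 1.68×24.305 + 0.32×55.845 + 1×28.085 + 4×15.999 = 150.784 g/mol.
Each formula unit contains 0.32 Fe, equivalent to 0.32/1 = 0.3200 mol FeO.
M(FeO) = 1×55.845 + 1×15.999 = 71.844 g/mol.
Mass of FeO per formula unit = 0.3200 × 71.844 = 22.990 g.
FeO wt% = 22.990 / 150.784 × 100 = 15.25%.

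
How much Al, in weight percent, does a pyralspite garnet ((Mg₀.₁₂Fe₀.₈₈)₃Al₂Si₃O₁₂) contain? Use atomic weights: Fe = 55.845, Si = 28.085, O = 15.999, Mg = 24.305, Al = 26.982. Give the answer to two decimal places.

11.09 weight percent

Formula mass = 0.36×24.305 + 2.64×55.845 + 2×26.982 + 3×28.085 + 12×15.999 = 486.388 g/mol, of which 53.964 g is Al.
So Al makes up 53.964/486.388 = 0.1109 of the mass, i.e. 11.09%.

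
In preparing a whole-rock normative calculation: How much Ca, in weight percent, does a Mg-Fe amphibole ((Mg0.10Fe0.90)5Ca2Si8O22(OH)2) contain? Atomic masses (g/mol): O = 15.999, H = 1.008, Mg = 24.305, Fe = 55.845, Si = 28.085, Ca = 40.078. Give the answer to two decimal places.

8.40 weight percent

M((Mg0.10Fe0.90)5Ca2Si8O22(OH)2) = 954.283 g/mol.
Ca contributes 2 × 40.078 = 80.156 g per mole.
80.156/954.283 = 0.0840 → 8.40%.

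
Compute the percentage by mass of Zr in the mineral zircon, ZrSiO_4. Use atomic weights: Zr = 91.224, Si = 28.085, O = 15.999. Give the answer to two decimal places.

49.77 mass %

M(ZrSiO_4) = 183.305 g/mol.
Zr contributes 1 × 91.224 = 91.224 g per mole.
91.224/183.305 = 0.4977 → 49.77%.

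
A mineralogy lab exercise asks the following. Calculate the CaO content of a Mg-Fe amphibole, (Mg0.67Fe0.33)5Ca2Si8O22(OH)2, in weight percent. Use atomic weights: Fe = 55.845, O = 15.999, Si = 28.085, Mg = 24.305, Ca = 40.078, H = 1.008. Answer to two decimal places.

12.97 wt%

M((Mg0.67Fe0.33)5Ca2Si8O22(OH)2) = 864.394 g/mol; M(CaO) = 56.077 g/mol.
Moles CaO per formula unit = 2 Ca ÷ 1 = 2.0000.
CaO fraction = (2.0000 × 56.077) / 864.394 = 112.154/864.394 = 0.1297.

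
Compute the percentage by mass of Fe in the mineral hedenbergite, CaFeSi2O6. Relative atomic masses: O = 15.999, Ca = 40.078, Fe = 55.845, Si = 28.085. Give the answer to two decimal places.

22.51 wt%

Formula mass = 1·40.078 + 1·55.845 + 2·28.085 + 6·15.999 = 248.087 g/mol, of which 55.845 g is Fe.
So Fe makes up 55.845/248.087 = 0.2251 of the mass, i.e. 22.51%.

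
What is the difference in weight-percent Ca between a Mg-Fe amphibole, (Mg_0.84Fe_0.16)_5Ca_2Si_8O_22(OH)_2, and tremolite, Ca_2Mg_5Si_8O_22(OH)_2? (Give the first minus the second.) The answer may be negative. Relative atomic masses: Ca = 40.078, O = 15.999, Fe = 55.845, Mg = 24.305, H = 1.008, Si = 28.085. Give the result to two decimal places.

-0.30 percentage points

M((Mg_0.84Fe_0.16)_5Ca_2Si_8O_22(OH)_2) = 837.585 g/mol, so wt% Ca = 80.156/837.585 × 100 = 9.57%.
M(Ca_2Mg_5Si_8O_22(OH)_2) = 812.353 g/mol, so wt% Ca = 80.156/812.353 × 100 = 9.87%.
9.57 − 9.87 = -0.30 pp.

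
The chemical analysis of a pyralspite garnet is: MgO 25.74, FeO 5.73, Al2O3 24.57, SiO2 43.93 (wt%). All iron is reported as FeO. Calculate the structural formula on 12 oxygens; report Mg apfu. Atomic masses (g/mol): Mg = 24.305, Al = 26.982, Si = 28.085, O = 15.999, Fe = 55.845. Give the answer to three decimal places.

MgO: 25.74/40.304 = 0.63865 mol → 0.63865 mol Mg, 0.63865 mol O.
FeO: 5.73/71.844 = 0.07976 mol → 0.07976 mol Fe, 0.07976 mol O.
Al2O3: 24.57/101.961 = 0.24097 mol → 0.48194 mol Al, 0.72291 mol O.
SiO2: 43.93/60.083 = 0.73116 mol → 0.73116 mol Si, 1.46232 mol O.
Total oxygen = 2.90364 mol. Normalization factor = 12/2.90364 = 4.13274.
Mg per 12 O = 0.63865 × 4.13274 = 2.639.

2.639 Mg apfu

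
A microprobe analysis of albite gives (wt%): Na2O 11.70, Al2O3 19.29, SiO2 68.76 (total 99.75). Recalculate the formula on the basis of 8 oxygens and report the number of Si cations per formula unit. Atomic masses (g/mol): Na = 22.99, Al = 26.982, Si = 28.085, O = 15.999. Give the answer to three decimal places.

3.007 Si apfu

11.70 wt% Na2O ÷ 61.979 g/mol = 0.18877 mol, giving 0.37754 Na and 0.18877 O.
19.29 wt% Al2O3 ÷ 101.961 g/mol = 0.18919 mol, giving 0.37838 Al and 0.56757 O.
68.76 wt% SiO2 ÷ 60.083 g/mol = 1.14442 mol, giving 1.14442 Si and 2.28884 O.
Oxygen sums to 3.04518; scaling by 8/3.04518 = 2.62710 puts the formula on 8 O.
Si: 1.14442 × 2.62710 = 3.007 atoms per formula unit.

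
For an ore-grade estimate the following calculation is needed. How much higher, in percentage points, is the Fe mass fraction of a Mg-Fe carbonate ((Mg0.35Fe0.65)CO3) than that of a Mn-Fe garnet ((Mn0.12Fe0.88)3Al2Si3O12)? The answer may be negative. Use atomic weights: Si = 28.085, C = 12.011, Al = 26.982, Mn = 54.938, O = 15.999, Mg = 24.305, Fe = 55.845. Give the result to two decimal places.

M((Mg0.35Fe0.65)CO3) = 104.814 g/mol, so wt% Fe = 36.299/104.814 × 100 = 34.63%.
M((Mn0.12Fe0.88)3Al2Si3O12) = 497.415 g/mol, so wt% Fe = 147.431/497.415 × 100 = 29.64%.
34.63 − 29.64 = 4.99 pp.

4.99 percentage points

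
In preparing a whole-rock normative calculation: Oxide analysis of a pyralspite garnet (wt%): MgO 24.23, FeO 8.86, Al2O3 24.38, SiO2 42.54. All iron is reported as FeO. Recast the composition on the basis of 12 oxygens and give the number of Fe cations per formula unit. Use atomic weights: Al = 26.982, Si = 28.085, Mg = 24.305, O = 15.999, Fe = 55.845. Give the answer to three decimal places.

MgO (M=40.304): mol = 0.60118; Mg = 0.60118, O = 0.60118.
FeO (M=71.844): mol = 0.12332; Fe = 0.12332, O = 0.12332.
Al2O3 (M=101.961): mol = 0.23911; Al = 0.47822, O = 0.71733.
SiO2 (M=60.083): mol = 0.70802; Si = 0.70802, O = 1.41604.
ΣO = 2.85787; factor = 12/ΣO = 4.19893.
Fe apfu = 0.12332 × 4.19893 = 0.518.

0.518 Fe apfu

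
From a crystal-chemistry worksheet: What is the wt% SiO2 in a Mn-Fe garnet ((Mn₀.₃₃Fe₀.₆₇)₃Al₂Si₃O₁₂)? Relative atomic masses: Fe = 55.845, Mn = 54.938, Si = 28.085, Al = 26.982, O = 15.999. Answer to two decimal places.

Molar mass of (Mn₀.₃₃Fe₀.₆₇)₃Al₂Si₃O₁₂ = 0.99×54.938 + 2.01×55.845 + 2×26.982 + 3×28.085 + 12×15.999 = 496.844 g/mol.
Each formula unit contains 3 Si, equivalent to 3/1 = 3.0000 mol SiO2.
M(SiO2) = 1×28.085 + 2×15.999 = 60.083 g/mol.
Mass of SiO2 per formula unit = 3.0000 × 60.083 = 180.249 g.
SiO2 wt% = 180.249 / 496.844 × 100 = 36.28%.

36.28 wt%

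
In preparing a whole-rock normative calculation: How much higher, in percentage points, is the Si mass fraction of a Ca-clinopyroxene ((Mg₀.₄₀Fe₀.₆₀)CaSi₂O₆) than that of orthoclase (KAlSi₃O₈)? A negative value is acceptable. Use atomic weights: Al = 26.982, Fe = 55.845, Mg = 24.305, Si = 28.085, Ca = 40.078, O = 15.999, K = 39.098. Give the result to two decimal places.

First mineral: 56.170 g Si in 235.471 g formula = 23.85 wt% Si.
Second mineral: 84.255 g Si in 278.327 g formula = 30.27 wt% Si.
23.85% − 30.27% gives a difference of -6.42 percentage points.

-6.42 percentage points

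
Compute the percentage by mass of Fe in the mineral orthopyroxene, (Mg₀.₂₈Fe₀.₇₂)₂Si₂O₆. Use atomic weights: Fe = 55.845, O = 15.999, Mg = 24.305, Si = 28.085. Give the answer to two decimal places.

32.66 wt%

M((Mg₀.₂₈Fe₀.₇₂)₂Si₂O₆) = 246.192 g/mol.
Fe contributes 1.44 × 55.845 = 80.417 g per mole.
80.417/246.192 = 0.3266 → 32.66%.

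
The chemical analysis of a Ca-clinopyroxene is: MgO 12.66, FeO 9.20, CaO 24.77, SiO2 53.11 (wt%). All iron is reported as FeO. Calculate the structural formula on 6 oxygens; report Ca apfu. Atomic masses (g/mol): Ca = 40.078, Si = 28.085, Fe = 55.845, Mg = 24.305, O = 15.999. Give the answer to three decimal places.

MgO (M=40.304): mol = 0.31411; Mg = 0.31411, O = 0.31411.
FeO (M=71.844): mol = 0.12806; Fe = 0.12806, O = 0.12806.
CaO (M=56.077): mol = 0.44171; Ca = 0.44171, O = 0.44171.
SiO2 (M=60.083): mol = 0.88394; Si = 0.88394, O = 1.76788.
ΣO = 2.65176; factor = 6/ΣO = 2.26265.
Ca apfu = 0.44171 × 2.26265 = 0.999.

0.999 Ca apfu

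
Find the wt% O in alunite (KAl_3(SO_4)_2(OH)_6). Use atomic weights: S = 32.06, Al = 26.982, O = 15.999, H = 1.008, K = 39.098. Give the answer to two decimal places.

54.08 mass %

Molar mass of KAl_3(SO_4)_2(OH)_6: 1·39.098 + 3·26.982 + 2·32.06 + 14·15.999 + 6·1.008 = 414.198 g/mol.
Mass of O per formula unit: 14 × 15.999 = 223.986 g.
Weight fraction O = 223.986 / 414.198 = 0.5408.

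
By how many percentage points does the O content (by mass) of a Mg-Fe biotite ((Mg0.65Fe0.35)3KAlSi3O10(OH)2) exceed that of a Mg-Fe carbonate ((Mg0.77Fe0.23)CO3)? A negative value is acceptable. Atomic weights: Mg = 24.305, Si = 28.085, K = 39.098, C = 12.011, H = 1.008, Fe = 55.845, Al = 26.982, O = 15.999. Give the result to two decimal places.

-9.79 percentage points

M((Mg0.65Fe0.35)3KAlSi3O10(OH)2) = 450.371 g/mol, so wt% O = 191.988/450.371 × 100 = 42.63%.
M((Mg0.77Fe0.23)CO3) = 91.567 g/mol, so wt% O = 47.997/91.567 × 100 = 52.42%.
42.63 − 52.42 = -9.79 pp.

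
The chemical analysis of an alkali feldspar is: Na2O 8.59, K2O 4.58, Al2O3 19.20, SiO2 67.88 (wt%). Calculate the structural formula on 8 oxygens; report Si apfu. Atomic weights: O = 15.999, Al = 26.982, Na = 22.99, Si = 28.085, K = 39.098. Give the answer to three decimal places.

Na2O: 8.59/61.979 = 0.13860 mol → 0.27720 mol Na, 0.13860 mol O.
K2O: 4.58/94.195 = 0.04862 mol → 0.09724 mol K, 0.04862 mol O.
Al2O3: 19.20/101.961 = 0.18831 mol → 0.37662 mol Al, 0.56493 mol O.
SiO2: 67.88/60.083 = 1.12977 mol → 1.12977 mol Si, 2.25954 mol O.
Total oxygen = 3.01169 mol. Normalization factor = 8/3.01169 = 2.65632.
Si per 8 O = 1.12977 × 2.65632 = 3.001.

3.001 Si apfu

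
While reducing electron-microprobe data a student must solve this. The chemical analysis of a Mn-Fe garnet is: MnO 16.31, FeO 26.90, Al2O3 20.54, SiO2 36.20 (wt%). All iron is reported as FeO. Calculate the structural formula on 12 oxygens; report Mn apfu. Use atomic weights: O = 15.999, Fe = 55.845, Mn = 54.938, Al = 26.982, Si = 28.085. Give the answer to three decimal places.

1.143 Mn apfu

MnO: 16.31/70.937 = 0.22992 mol → 0.22992 mol Mn, 0.22992 mol O.
FeO: 26.90/71.844 = 0.37442 mol → 0.37442 mol Fe, 0.37442 mol O.
Al2O3: 20.54/101.961 = 0.20145 mol → 0.40290 mol Al, 0.60435 mol O.
SiO2: 36.20/60.083 = 0.60250 mol → 0.60250 mol Si, 1.20500 mol O.
Total oxygen = 2.41369 mol. Normalization factor = 12/2.41369 = 4.97164.
Mn per 12 O = 0.22992 × 4.97164 = 1.143.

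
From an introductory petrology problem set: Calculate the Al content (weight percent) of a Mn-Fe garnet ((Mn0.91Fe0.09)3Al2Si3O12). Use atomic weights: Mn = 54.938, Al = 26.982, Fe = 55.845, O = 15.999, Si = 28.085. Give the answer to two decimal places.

10.90 weight percent

Formula mass = 2.73×54.938 + 0.27×55.845 + 2×26.982 + 3×28.085 + 12×15.999 = 495.266 g/mol, of which 53.964 g is Al.
So Al makes up 53.964/495.266 = 0.1090 of the mass, i.e. 10.90%.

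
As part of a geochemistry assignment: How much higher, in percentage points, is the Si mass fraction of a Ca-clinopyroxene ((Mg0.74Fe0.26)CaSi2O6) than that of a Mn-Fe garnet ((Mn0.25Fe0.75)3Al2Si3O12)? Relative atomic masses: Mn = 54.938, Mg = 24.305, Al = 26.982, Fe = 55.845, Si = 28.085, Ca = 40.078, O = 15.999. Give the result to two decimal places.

M((Mg0.74Fe0.26)CaSi2O6) = 224.747 g/mol, so wt% Si = 56.170/224.747 × 100 = 24.99%.
M((Mn0.25Fe0.75)3Al2Si3O12) = 497.062 g/mol, so wt% Si = 84.255/497.062 × 100 = 16.95%.
24.99 − 16.95 = 8.04 pp.

8.04 percentage points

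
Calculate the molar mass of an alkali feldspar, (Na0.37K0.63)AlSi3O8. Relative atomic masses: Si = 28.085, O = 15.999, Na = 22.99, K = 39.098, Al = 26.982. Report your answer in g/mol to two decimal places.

272.37 g/mol

The formula mass is the sum 0.37(22.99) + 0.63(39.098) + 1(26.982) + 3(28.085) + 8(15.999).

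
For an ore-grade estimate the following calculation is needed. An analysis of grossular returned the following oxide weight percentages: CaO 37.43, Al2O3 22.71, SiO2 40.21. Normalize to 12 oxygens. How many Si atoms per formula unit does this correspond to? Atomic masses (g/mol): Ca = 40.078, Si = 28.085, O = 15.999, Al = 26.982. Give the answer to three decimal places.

3.003 Si apfu

CaO (M=56.077): mol = 0.66748; Ca = 0.66748, O = 0.66748.
Al2O3 (M=101.961): mol = 0.22273; Al = 0.44546, O = 0.66819.
SiO2 (M=60.083): mol = 0.66924; Si = 0.66924, O = 1.33848.
ΣO = 2.67415; factor = 12/ΣO = 4.48741.
Si apfu = 0.66924 × 4.48741 = 3.003.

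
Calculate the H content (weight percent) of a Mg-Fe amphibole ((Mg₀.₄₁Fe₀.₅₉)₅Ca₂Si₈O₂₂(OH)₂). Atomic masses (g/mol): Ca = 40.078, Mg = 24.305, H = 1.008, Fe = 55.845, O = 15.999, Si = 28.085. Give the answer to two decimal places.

Molar mass of (Mg₀.₄₁Fe₀.₅₉)₅Ca₂Si₈O₂₂(OH)₂: 2.05·24.305 + 2.95·55.845 + 2·40.078 + 8·28.085 + 24·15.999 + 2·1.008 = 905.396 g/mol.
Mass of H per formula unit: 2 × 1.008 = 2.016 g.
Weight fraction H = 2.016 / 905.396 = 0.0022.

0.22 weight percent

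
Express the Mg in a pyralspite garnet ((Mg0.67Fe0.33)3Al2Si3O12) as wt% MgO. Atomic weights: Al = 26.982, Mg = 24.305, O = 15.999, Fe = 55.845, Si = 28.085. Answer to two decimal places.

M((Mg0.67Fe0.33)3Al2Si3O12) = 434.347 g/mol; M(MgO) = 40.304 g/mol.
Moles MgO per formula unit = 2.01 Mg ÷ 1 = 2.0100.
MgO fraction = (2.0100 × 40.304) / 434.347 = 81.011/434.347 = 0.1865.

18.65 wt%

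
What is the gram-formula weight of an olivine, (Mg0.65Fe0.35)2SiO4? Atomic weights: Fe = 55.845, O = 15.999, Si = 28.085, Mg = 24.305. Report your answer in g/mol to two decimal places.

162.77 g/mol

The formula mass is the sum 1.30×24.305 + 0.70×55.845 + 1×28.085 + 4×15.999.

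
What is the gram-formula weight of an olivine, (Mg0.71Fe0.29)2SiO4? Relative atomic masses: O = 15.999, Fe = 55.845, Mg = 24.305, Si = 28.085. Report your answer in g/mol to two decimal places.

158.98 g/mol

Mg: 1.42 × 24.305 = 34.5131
Fe: 0.58 × 55.845 = 32.3901
Si: 1 × 28.085 = 28.0850
O: 4 × 15.999 = 63.9960
Summing the contributions gives the formula mass.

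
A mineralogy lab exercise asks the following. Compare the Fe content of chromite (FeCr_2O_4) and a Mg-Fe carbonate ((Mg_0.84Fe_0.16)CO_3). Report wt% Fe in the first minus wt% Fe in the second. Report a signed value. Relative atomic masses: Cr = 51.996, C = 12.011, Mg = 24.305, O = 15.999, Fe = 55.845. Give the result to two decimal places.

14.95 percentage points

M(FeCr_2O_4) = 223.833 g/mol, so wt% Fe = 55.845/223.833 × 100 = 24.95%.
M((Mg_0.84Fe_0.16)CO_3) = 89.359 g/mol, so wt% Fe = 8.935/89.359 × 100 = 10.00%.
24.95 − 10.00 = 14.95 pp.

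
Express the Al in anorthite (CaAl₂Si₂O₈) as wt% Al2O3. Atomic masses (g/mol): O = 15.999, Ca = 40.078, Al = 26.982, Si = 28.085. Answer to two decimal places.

M(CaAl₂Si₂O₈) = 278.204 g/mol; M(Al2O3) = 101.961 g/mol.
Moles Al2O3 per formula unit = 2 Al ÷ 2 = 1.0000.
Al2O3 fraction = (1.0000 × 101.961) / 278.204 = 101.961/278.204 = 0.3665.

36.65 wt%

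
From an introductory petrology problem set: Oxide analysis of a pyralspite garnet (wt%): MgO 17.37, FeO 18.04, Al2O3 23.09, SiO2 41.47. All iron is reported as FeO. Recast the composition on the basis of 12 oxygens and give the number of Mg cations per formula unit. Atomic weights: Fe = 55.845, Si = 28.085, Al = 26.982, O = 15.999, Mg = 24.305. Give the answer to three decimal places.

MgO: 17.37/40.304 = 0.43097 mol → 0.43097 mol Mg, 0.43097 mol O.
FeO: 18.04/71.844 = 0.25110 mol → 0.25110 mol Fe, 0.25110 mol O.
Al2O3: 23.09/101.961 = 0.22646 mol → 0.45292 mol Al, 0.67938 mol O.
SiO2: 41.47/60.083 = 0.69021 mol → 0.69021 mol Si, 1.38042 mol O.
Total oxygen = 2.74187 mol. Normalization factor = 12/2.74187 = 4.37658.
Mg per 12 O = 0.43097 × 4.37658 = 1.886.

1.886 Mg apfu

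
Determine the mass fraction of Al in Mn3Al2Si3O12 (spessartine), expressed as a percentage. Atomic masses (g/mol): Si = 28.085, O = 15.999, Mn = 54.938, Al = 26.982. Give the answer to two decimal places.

10.90 wt%

Formula mass = 3·54.938 + 2·26.982 + 3·28.085 + 12·15.999 = 495.021 g/mol, of which 53.964 g is Al.
So Al makes up 53.964/495.021 = 0.1090 of the mass, i.e. 10.90%.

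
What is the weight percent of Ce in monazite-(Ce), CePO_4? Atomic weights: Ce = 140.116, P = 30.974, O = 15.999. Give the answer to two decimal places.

Formula mass = 1·140.116 + 1·30.974 + 4·15.999 = 235.086 g/mol, of which 140.116 g is Ce.
So Ce makes up 140.116/235.086 = 0.5960 of the mass, i.e. 59.60%.

59.60 wt%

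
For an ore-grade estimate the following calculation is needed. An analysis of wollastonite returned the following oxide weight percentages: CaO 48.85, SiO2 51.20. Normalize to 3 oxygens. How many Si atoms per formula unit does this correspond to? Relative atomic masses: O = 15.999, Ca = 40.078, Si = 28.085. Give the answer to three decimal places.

CaO (M=56.077): mol = 0.87112; Ca = 0.87112, O = 0.87112.
SiO2 (M=60.083): mol = 0.85215; Si = 0.85215, O = 1.70430.
ΣO = 2.57542; factor = 3/ΣO = 1.16486.
Si apfu = 0.85215 × 1.16486 = 0.993.

0.993 Si apfu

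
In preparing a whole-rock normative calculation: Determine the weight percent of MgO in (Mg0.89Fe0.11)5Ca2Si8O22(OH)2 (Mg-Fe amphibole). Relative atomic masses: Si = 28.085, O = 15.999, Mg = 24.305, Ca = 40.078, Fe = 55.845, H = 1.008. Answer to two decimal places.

Formula mass = 829.700 g/mol.
4.45 Mg → 4.4500 mol MgO per formula unit; M(MgO) = 40.304, so MgO mass = 179.353 g.
179.353/829.700 × 100 = 21.62 wt%.

21.62 wt%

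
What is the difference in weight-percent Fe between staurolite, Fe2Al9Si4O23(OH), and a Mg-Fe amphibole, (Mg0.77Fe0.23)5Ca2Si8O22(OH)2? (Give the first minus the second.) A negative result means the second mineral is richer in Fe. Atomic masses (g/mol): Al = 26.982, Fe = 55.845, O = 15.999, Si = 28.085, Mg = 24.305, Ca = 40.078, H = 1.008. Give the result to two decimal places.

First mineral: 111.690 g Fe in 851.852 g formula = 13.11 wt% Fe.
Second mineral: 64.222 g Fe in 848.624 g formula = 7.57 wt% Fe.
13.11% − 7.57% gives a difference of 5.54 percentage points.

5.54 percentage points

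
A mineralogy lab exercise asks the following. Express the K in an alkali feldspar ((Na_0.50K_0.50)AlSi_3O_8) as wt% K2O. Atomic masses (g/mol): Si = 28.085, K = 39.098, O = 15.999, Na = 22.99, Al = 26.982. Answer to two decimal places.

M((Na_0.50K_0.50)AlSi_3O_8) = 270.273 g/mol; M(K2O) = 94.195 g/mol.
Moles K2O per formula unit = 0.50 K ÷ 2 = 0.2500.
K2O fraction = (0.2500 × 94.195) / 270.273 = 23.549/270.273 = 0.0871.

8.71 wt%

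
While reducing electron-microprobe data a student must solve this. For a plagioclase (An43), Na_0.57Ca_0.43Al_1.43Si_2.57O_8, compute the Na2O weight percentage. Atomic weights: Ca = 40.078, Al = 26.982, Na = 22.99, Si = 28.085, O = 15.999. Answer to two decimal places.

6.56 wt%

Molar mass of Na_0.57Ca_0.43Al_1.43Si_2.57O_8 = 0.57×22.99 + 0.43×40.078 + 1.43×26.982 + 2.57×28.085 + 8×15.999 = 269.093 g/mol.
Each formula unit contains 0.57 Na, equivalent to 0.57/2 = 0.2850 mol Na2O.
M(Na2O) = 2×22.99 + 1×15.999 = 61.979 g/mol.
Mass of Na2O per formula unit = 0.2850 × 61.979 = 17.664 g.
Na2O wt% = 17.664 / 269.093 × 100 = 6.56%.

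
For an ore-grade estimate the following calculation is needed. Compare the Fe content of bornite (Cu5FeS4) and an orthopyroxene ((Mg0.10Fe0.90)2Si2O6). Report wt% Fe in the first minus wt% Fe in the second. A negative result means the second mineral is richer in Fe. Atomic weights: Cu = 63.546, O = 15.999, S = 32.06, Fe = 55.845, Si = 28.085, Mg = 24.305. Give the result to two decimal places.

First mineral: 55.845 g Fe in 501.815 g formula = 11.13 wt% Fe.
Second mineral: 100.521 g Fe in 257.546 g formula = 39.03 wt% Fe.
11.13% − 39.03% gives a difference of -27.90 percentage points.

-27.90 percentage points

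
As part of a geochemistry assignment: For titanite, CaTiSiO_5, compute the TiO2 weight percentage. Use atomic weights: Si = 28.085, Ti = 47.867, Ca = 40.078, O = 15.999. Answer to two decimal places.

40.74 wt%

Molar mass of CaTiSiO_5 = 1·40.078 + 1·47.867 + 1·28.085 + 5·15.999 = 196.025 g/mol.
Each formula unit contains 1 Ti, equivalent to 1/1 = 1.0000 mol TiO2.
M(TiO2) = 1×47.867 + 2×15.999 = 79.865 g/mol.
Mass of TiO2 per formula unit = 1.0000 × 79.865 = 79.865 g.
TiO2 wt% = 79.865 / 196.025 × 100 = 40.74%.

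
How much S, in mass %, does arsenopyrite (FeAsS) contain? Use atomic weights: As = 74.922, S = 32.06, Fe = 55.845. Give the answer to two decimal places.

19.69 mass %

Molar mass of FeAsS: 1×55.845 + 1×74.922 + 1×32.06 = 162.827 g/mol.
Mass of S per formula unit: 1 × 32.06 = 32.060 g.
Weight fraction S = 32.060 / 162.827 = 0.1969.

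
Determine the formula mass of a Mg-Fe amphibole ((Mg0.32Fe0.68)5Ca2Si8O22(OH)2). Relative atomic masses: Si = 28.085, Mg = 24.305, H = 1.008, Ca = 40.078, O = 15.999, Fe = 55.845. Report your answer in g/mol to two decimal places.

The formula mass is the sum 1.60*24.305 + 3.40*55.845 + 2*40.078 + 8*28.085 + 24*15.999 + 2*1.008.

919.59 g/mol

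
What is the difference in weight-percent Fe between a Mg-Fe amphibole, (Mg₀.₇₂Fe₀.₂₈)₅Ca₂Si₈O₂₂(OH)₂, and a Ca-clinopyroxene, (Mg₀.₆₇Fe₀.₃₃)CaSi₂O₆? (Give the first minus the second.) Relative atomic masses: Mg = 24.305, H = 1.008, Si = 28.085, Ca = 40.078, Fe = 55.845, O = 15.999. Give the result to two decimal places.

1.01 percentage points

First mineral: 78.183 g Fe in 856.509 g formula = 9.13 wt% Fe.
Second mineral: 18.429 g Fe in 226.955 g formula = 8.12 wt% Fe.
9.13% − 8.12% gives a difference of 1.01 percentage points.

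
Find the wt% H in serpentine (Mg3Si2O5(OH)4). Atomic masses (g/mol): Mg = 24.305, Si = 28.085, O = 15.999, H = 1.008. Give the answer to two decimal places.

Molar mass of Mg3Si2O5(OH)4: 3·24.305 + 2·28.085 + 9·15.999 + 4·1.008 = 277.108 g/mol.
Mass of H per formula unit: 4 × 1.008 = 4.032 g.
Weight fraction H = 4.032 / 277.108 = 0.0146.

1.46 wt%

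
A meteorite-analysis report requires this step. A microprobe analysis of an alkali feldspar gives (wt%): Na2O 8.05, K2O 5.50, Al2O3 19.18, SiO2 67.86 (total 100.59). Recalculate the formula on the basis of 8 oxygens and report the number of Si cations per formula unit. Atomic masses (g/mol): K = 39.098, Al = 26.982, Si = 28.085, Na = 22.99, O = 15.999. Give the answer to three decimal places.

Na2O (M=61.979): mol = 0.12988; Na = 0.25976, O = 0.12988.
K2O (M=94.195): mol = 0.05839; K = 0.11678, O = 0.05839.
Al2O3 (M=101.961): mol = 0.18811; Al = 0.37622, O = 0.56433.
SiO2 (M=60.083): mol = 1.12944; Si = 1.12944, O = 2.25888.
ΣO = 3.01148; factor = 8/ΣO = 2.65650.
Si apfu = 1.12944 × 2.65650 = 3.000.

3.000 Si apfu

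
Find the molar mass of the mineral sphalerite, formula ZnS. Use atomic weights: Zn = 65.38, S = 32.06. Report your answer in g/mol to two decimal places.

Zn: 1 × 65.38 = 65.3800
S: 1 × 32.06 = 32.0600
Summing the contributions gives the formula mass.

97.44 g/mol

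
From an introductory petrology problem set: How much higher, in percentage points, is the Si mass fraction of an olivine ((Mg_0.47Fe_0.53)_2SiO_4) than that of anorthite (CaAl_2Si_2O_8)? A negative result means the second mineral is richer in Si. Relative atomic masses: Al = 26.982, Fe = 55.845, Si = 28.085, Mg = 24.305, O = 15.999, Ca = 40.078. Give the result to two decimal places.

First mineral: 28.085 g Si in 174.123 g formula = 16.13 wt% Si.
Second mineral: 56.170 g Si in 278.204 g formula = 20.19 wt% Si.
16.13% − 20.19% gives a difference of -4.06 percentage points.

-4.06 percentage points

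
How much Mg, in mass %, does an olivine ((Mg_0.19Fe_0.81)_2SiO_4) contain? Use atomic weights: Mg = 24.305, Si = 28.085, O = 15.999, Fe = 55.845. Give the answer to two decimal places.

4.82 mass %

Formula mass = 0.38·24.305 + 1.62·55.845 + 1·28.085 + 4·15.999 = 191.786 g/mol, of which 9.236 g is Mg.
So Mg makes up 9.236/191.786 = 0.0482 of the mass, i.e. 4.82%.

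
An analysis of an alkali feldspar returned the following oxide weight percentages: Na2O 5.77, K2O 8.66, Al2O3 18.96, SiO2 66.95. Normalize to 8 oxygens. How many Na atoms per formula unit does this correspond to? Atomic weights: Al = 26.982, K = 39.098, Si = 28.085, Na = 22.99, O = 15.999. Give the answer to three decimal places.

5.77 wt% Na2O ÷ 61.979 g/mol = 0.09310 mol, giving 0.18620 Na and 0.09310 O.
8.66 wt% K2O ÷ 94.195 g/mol = 0.09194 mol, giving 0.18388 K and 0.09194 O.
18.96 wt% Al2O3 ÷ 101.961 g/mol = 0.18595 mol, giving 0.37190 Al and 0.55785 O.
66.95 wt% SiO2 ÷ 60.083 g/mol = 1.11429 mol, giving 1.11429 Si and 2.22858 O.
Oxygen sums to 2.97147; scaling by 8/2.97147 = 2.69227 puts the formula on 8 O.
Na: 0.18620 × 2.69227 = 0.501 atoms per formula unit.

0.501 Na apfu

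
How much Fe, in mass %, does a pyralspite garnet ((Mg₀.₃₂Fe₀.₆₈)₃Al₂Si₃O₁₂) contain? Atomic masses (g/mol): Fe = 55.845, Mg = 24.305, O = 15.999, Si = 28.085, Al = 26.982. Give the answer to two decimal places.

M((Mg₀.₃₂Fe₀.₆₈)₃Al₂Si₃O₁₂) = 467.464 g/mol.
Fe contributes 2.04 × 55.845 = 113.924 g per mole.
113.924/467.464 = 0.2437 → 24.37%.

24.37 mass %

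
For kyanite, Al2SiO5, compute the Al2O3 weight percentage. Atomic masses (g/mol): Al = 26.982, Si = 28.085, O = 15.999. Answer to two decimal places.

62.92 wt%

Formula mass = 162.044 g/mol.
2 Al → 1.0000 mol Al2O3 per formula unit; M(Al2O3) = 101.961, so Al2O3 mass = 101.961 g.
101.961/162.044 × 100 = 62.92 wt%.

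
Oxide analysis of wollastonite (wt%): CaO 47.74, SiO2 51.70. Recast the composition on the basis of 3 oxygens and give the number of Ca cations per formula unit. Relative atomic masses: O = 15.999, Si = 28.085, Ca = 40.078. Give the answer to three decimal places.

CaO (M=56.077): mol = 0.85133; Ca = 0.85133, O = 0.85133.
SiO2 (M=60.083): mol = 0.86048; Si = 0.86048, O = 1.72096.
ΣO = 2.57229; factor = 3/ΣO = 1.16628.
Ca apfu = 0.85133 × 1.16628 = 0.993.

0.993 Ca apfu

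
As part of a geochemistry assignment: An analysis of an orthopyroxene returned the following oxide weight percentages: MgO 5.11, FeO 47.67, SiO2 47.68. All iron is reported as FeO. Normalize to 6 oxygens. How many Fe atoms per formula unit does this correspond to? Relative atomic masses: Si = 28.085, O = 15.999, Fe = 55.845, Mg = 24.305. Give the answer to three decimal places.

5.11 wt% MgO ÷ 40.304 g/mol = 0.12679 mol, giving 0.12679 Mg and 0.12679 O.
47.67 wt% FeO ÷ 71.844 g/mol = 0.66352 mol, giving 0.66352 Fe and 0.66352 O.
47.68 wt% SiO2 ÷ 60.083 g/mol = 0.79357 mol, giving 0.79357 Si and 1.58714 O.
Oxygen sums to 2.37745; scaling by 6/2.37745 = 2.52371 puts the formula on 6 O.
Fe: 0.66352 × 2.52371 = 1.675 atoms per formula unit.

1.675 Fe apfu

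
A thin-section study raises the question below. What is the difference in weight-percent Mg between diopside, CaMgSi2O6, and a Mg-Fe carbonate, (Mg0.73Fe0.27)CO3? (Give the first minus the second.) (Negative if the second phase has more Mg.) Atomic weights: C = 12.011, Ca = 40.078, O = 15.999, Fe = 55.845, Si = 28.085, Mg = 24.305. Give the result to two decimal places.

-7.89 percentage points

First mineral: 24.305 g Mg in 216.547 g formula = 11.22 wt% Mg.
Second mineral: 17.743 g Mg in 92.829 g formula = 19.11 wt% Mg.
11.22% − 19.11% gives a difference of -7.89 percentage points.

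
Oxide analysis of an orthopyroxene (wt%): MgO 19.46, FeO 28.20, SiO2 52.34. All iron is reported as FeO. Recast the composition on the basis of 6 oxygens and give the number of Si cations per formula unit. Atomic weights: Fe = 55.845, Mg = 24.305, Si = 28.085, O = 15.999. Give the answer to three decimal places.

1.997 Si apfu

19.46 wt% MgO ÷ 40.304 g/mol = 0.48283 mol, giving 0.48283 Mg and 0.48283 O.
28.20 wt% FeO ÷ 71.844 g/mol = 0.39252 mol, giving 0.39252 Fe and 0.39252 O.
52.34 wt% SiO2 ÷ 60.083 g/mol = 0.87113 mol, giving 0.87113 Si and 1.74226 O.
Oxygen sums to 2.61761; scaling by 6/2.61761 = 2.29217 puts the formula on 6 O.
Si: 0.87113 × 2.29217 = 1.997 atoms per formula unit.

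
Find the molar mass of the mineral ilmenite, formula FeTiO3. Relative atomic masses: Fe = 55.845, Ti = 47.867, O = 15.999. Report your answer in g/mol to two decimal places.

151.71 g/mol

Fe: 1 × 55.845 = 55.8450
Ti: 1 × 47.867 = 47.8670
O: 3 × 15.999 = 47.9970
Summing the contributions gives the formula mass.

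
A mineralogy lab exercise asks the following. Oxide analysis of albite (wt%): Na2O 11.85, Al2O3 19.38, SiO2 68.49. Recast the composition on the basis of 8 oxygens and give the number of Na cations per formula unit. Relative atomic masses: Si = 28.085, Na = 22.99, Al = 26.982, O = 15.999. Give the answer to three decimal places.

Na2O (M=61.979): mol = 0.19119; Na = 0.38238, O = 0.19119.
Al2O3 (M=101.961): mol = 0.19007; Al = 0.38014, O = 0.57021.
SiO2 (M=60.083): mol = 1.13992; Si = 1.13992, O = 2.27984.
ΣO = 3.04124; factor = 8/ΣO = 2.63051.
Na apfu = 0.38238 × 2.63051 = 1.006.

1.006 Na apfu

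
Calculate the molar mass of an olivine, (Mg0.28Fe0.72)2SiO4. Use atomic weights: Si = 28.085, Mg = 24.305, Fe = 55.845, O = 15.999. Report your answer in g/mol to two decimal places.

M = 0.56·24.305 + 1.44·55.845 + 1·28.085 + 4·15.999

186.11 g/mol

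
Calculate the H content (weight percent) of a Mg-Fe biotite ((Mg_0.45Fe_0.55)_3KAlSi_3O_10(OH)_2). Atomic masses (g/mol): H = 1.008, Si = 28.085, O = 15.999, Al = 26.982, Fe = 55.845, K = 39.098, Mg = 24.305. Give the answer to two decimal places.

Molar mass of (Mg_0.45Fe_0.55)_3KAlSi_3O_10(OH)_2: 1.35·24.305 + 1.65·55.845 + 1·39.098 + 1·26.982 + 3·28.085 + 12·15.999 + 2·1.008 = 469.295 g/mol.
Mass of H per formula unit: 2 × 1.008 = 2.016 g.
Weight fraction H = 2.016 / 469.295 = 0.0043.

0.43 weight percent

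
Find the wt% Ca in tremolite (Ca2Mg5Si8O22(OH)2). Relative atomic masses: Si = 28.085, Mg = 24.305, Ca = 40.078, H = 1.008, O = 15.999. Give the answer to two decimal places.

9.87 wt%

Formula mass = 2*40.078 + 5*24.305 + 8*28.085 + 24*15.999 + 2*1.008 = 812.353 g/mol, of which 80.156 g is Ca.
So Ca makes up 80.156/812.353 = 0.0987 of the mass, i.e. 9.87%.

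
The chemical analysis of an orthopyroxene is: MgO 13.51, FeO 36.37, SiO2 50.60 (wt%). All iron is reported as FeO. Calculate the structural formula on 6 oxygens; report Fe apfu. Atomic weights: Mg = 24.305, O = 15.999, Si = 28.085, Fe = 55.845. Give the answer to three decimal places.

1.203 Fe apfu

MgO: 13.51/40.304 = 0.33520 mol → 0.33520 mol Mg, 0.33520 mol O.
FeO: 36.37/71.844 = 0.50624 mol → 0.50624 mol Fe, 0.50624 mol O.
SiO2: 50.60/60.083 = 0.84217 mol → 0.84217 mol Si, 1.68434 mol O.
Total oxygen = 2.52578 mol. Normalization factor = 6/2.52578 = 2.37550.
Fe per 6 O = 0.50624 × 2.37550 = 1.203.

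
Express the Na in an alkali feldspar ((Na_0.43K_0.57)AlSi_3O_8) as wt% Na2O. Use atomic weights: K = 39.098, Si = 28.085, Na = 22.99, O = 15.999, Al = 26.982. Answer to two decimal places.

M((Na_0.43K_0.57)AlSi_3O_8) = 271.401 g/mol; M(Na2O) = 61.979 g/mol.
Moles Na2O per formula unit = 0.43 Na ÷ 2 = 0.2150.
Na2O fraction = (0.2150 × 61.979) / 271.401 = 13.325/271.401 = 0.0491.

4.91 wt%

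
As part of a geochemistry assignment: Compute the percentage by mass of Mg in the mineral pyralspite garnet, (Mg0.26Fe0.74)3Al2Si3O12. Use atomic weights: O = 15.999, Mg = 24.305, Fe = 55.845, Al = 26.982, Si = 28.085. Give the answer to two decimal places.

M((Mg0.26Fe0.74)3Al2Si3O12) = 473.141 g/mol.
Mg contributes 0.78 × 24.305 = 18.958 g per mole.
18.958/473.141 = 0.0401 → 4.01%.

4.01 mass %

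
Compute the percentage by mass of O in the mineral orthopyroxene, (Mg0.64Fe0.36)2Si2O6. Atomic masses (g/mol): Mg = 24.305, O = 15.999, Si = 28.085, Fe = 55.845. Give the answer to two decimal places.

Formula mass = 1.28·24.305 + 0.72·55.845 + 2·28.085 + 6·15.999 = 223.483 g/mol, of which 95.994 g is O.
So O makes up 95.994/223.483 = 0.4295 of the mass, i.e. 42.95%.

42.95 mass %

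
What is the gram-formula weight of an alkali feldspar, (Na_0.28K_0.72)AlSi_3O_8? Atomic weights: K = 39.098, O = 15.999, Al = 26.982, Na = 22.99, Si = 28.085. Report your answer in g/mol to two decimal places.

273.82 g/mol

M = 0.28·22.99 + 0.72·39.098 + 1·26.982 + 3·28.085 + 8·15.999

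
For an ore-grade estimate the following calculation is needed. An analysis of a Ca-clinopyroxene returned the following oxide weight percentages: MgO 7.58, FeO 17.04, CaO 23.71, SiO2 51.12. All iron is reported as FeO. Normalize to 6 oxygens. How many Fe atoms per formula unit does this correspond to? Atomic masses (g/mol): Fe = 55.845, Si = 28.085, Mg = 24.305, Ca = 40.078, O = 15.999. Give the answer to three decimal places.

0.558 Fe apfu

MgO (M=40.304): mol = 0.18807; Mg = 0.18807, O = 0.18807.
FeO (M=71.844): mol = 0.23718; Fe = 0.23718, O = 0.23718.
CaO (M=56.077): mol = 0.42281; Ca = 0.42281, O = 0.42281.
SiO2 (M=60.083): mol = 0.85082; Si = 0.85082, O = 1.70164.
ΣO = 2.54970; factor = 6/ΣO = 2.35322.
Fe apfu = 0.23718 × 2.35322 = 0.558.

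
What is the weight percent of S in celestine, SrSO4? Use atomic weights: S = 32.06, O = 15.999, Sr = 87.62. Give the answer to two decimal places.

Formula mass = 1×87.62 + 1×32.06 + 4×15.999 = 183.676 g/mol, of which 32.060 g is S.
So S makes up 32.060/183.676 = 0.1745 of the mass, i.e. 17.45%.

17.45 wt%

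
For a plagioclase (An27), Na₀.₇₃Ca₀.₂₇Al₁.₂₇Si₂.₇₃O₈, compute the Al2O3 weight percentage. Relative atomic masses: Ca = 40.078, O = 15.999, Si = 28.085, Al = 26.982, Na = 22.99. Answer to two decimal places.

24.29 wt%

M(Na₀.₇₃Ca₀.₂₇Al₁.₂₇Si₂.₇₃O₈) = 266.535 g/mol; M(Al2O3) = 101.961 g/mol.
Moles Al2O3 per formula unit = 1.27 Al ÷ 2 = 0.6350.
Al2O3 fraction = (0.6350 × 101.961) / 266.535 = 64.745/266.535 = 0.2429.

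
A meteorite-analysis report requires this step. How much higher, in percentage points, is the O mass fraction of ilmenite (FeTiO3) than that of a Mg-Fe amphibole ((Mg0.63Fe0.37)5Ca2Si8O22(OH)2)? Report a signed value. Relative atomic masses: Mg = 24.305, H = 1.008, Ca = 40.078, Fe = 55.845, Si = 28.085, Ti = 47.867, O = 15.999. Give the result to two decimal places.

-12.46 percentage points

M(FeTiO3) = 151.709 g/mol, so wt% O = 47.997/151.709 × 100 = 31.64%.
M((Mg0.63Fe0.37)5Ca2Si8O22(OH)2) = 870.702 g/mol, so wt% O = 383.976/870.702 × 100 = 44.10%.
31.64 − 44.10 = -12.46 pp.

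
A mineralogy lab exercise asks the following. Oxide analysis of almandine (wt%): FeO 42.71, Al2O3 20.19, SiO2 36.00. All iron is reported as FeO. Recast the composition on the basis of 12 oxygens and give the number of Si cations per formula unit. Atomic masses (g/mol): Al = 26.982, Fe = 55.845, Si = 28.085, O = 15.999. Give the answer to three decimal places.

FeO (M=71.844): mol = 0.59448; Fe = 0.59448, O = 0.59448.
Al2O3 (M=101.961): mol = 0.19802; Al = 0.39604, O = 0.59406.
SiO2 (M=60.083): mol = 0.59917; Si = 0.59917, O = 1.19834.
ΣO = 2.38688; factor = 12/ΣO = 5.02748.
Si apfu = 0.59917 × 5.02748 = 3.012.

3.012 Si apfu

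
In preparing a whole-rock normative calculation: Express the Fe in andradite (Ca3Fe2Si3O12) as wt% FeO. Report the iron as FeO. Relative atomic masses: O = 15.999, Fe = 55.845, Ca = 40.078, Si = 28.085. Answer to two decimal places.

M(Ca3Fe2Si3O12) = 508.167 g/mol; M(FeO) = 71.844 g/mol.
Moles FeO per formula unit = 2 Fe ÷ 1 = 2.0000.
FeO fraction = (2.0000 × 71.844) / 508.167 = 143.688/508.167 = 0.2828.

28.28 wt%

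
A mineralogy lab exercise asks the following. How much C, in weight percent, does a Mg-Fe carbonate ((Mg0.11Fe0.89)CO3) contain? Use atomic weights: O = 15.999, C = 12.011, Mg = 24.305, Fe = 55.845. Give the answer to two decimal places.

Molar mass of (Mg0.11Fe0.89)CO3: 0.11×24.305 + 0.89×55.845 + 1×12.011 + 3×15.999 = 112.384 g/mol.
Mass of C per formula unit: 1 × 12.011 = 12.011 g.
Weight fraction C = 12.011 / 112.384 = 0.1069.

10.69 weight percent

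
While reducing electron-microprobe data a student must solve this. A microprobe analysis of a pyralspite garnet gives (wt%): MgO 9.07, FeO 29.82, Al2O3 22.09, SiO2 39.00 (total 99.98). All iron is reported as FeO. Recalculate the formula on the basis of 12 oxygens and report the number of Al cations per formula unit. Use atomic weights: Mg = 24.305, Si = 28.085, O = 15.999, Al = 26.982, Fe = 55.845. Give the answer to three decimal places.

MgO: 9.07/40.304 = 0.22504 mol → 0.22504 mol Mg, 0.22504 mol O.
FeO: 29.82/71.844 = 0.41507 mol → 0.41507 mol Fe, 0.41507 mol O.
Al2O3: 22.09/101.961 = 0.21665 mol → 0.43330 mol Al, 0.64995 mol O.
SiO2: 39.00/60.083 = 0.64910 mol → 0.64910 mol Si, 1.29820 mol O.
Total oxygen = 2.58826 mol. Normalization factor = 12/2.58826 = 4.63632.
Al per 12 O = 0.43330 × 4.63632 = 2.009.

2.009 Al apfu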